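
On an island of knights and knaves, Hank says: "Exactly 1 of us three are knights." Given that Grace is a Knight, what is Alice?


Hank claims exactly 1 knights among Hank, Grace, Alice.
Given: Grace is a Knight.

Case 1: Hank is a Knight (tells truth)
  Then exactly 1 of the three are knights.
  Counting Hank, Grace: 2 knight(s) so far. Need -1 more → impossible.
Case 2: Hank is a Knave (lies)
  Then the count is NOT 1.
  If Alice = Knave, count = 1 = 1 → claim would be true, contradicts lie.
  If Alice = Knight, count = 2 ≠ 1 → lie confirmed ✓

Alice is a Knight.

Knight


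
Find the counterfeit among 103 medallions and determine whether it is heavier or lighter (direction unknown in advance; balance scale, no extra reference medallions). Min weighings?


Let n = 103. 206 possibilities (n medallions × lighter/heavier); each weighing has 3 outcomes.
Bound for k weighings: say the first weighing puts j medallions on each pan. If it tips, the 2j weighed medallions remain suspects (each with a known direction) and k-1 weighings give 3^(k-1) outcomes; 3^(k-1) is odd, so 2j ≤ 3^(k-1) - 1. If it balances, the n - 2j unweighed medallions remain with direction unknown: 2(n - 2j) ≤ 3^(k-1) - 1 by the same parity argument. Adding, n ≤ (3^(k-1) - 1) + (3^(k-1) - 1)/2 = (3^k - 3)/2, and the classical three-group strategy achieves this (3 medallions in 2 weighings, 12 in 3, 39 in 4, 120 in 5).
So we need the smallest k with (3^k - 3)/2 ≥ 103.
k = 4: (3^4 - 3)/2 = 39 < 103 ✗
k = 5: (3^5 - 3)/2 = 120 ≥ 103 ✓

5


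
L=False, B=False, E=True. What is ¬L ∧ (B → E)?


L = False, B = False, E = True
Expression: ¬L ∧ (B → E)
Step 1: ¬L = NOT False = True
Step 2: B → E = False → True (false only if B=True, E=False) = True
Step 3: (True) ∧ (True) = True AND True = True

True


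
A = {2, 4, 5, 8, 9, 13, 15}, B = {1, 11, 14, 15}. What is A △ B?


A = {2, 4, 5, 8, 9, 13, 15}
B = {1, 11, 14, 15}
Operation: symmetric difference
In A only: [2, 4, 5, 8, 9, 13], in B only: [1, 11, 14]

{1, 2, 4, 5, 8, 9, 11, 13, 14}


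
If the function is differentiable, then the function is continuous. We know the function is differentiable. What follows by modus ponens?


Modus ponens: P → Q, P ⊢ Q
P: the function is differentiable
Q: the function is continuous
We have P → Q and P is true.
By modus ponens, Q must be true.

The function is continuous


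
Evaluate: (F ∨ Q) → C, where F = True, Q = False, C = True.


F = True, Q = False, C = True
Step 1: F ∨ Q = True OR False = True
Step 2: (True) → C: false only when antecedent=True and C=False.
Result: True

True


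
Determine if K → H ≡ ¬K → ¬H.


Expression 1: K → H
Expression 2: ¬K → ¬H
Truth table (K H | Expr1 Expr2):
  T T |   T     T
  T F |   F     T   ← differ
  F T |   T     F   ← differ
  F F |   T     T
Counterexample: K=T, H=F gives Expr1 = F but Expr2 = T, so the expressions are NOT logically equivalent.

No


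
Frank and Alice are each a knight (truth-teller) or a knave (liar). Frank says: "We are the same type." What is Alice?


Frank says: "We are the same type."
Case 1: Frank is a Knight (truth-teller)
  Statement is true → they ARE the same → Alice is also a Knight
Case 2: Frank is a Knave (liar)
  Statement is false → they are NOT the same → Alice is a Knight
In both cases, Alice is a Knight.

Knight


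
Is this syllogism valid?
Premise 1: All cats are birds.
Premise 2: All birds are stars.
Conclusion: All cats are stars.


Premise 1: All cats are birds.
Premise 2: All birds are stars.
Conclusion: All cats are stars.
Barbara syllogism (AAA-1): All A are B, All B are C → All A are C.
Middle term (birds) distributed in premise 2.

Valid


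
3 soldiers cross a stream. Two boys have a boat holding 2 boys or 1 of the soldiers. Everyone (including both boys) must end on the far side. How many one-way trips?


Per crossing of one of the soldiers: boys→, one←, one of the soldiers→, one← = 4 trips
3 × 4 = 12, + 1 final boys→ = 13
Minimum trips = 13

13


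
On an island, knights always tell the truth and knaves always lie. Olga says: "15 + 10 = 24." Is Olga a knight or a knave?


Statement: "15 + 10 = 24."
Actual: 15 + 10 = 25
Claimed: 24
Statement is FALSE → Olga lies → Knave

Knave


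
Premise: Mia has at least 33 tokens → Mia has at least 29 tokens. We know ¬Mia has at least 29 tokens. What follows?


Modus tollens: P → Q, ¬Q ⊢ ¬P
P: Mia has at least 33 tokens
Q: Mia has at least 29 tokens
We have P → Q and Q is false.
By modus tollens, P must be false.

It is not the case that Mia has at least 33 tokens


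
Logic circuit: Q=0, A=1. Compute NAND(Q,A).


Q AND A = 0
NOT(0) = 1

1


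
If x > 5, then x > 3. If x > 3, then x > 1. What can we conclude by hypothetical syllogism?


Hypothetical syllogism: P → Q, Q → R ⊢ P → R
Premise 1: x > 5 → x > 3
Premise 2: x > 3 → x > 1
Chain the implications: the middle term (x > 3) links the two.
Conclusion: If x > 5, then x > 1.

If x > 5, then x > 1.


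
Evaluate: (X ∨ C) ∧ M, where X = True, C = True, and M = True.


X = True, C = True, M = True
Step 1: X ∨ C = True OR True = True
Step 2: True ∧ M = True AND True = True
OR is true when at least one operand is true; AND requires both.

True


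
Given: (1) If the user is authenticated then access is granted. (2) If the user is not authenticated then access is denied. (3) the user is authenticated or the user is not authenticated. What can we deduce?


Constructive dilemma: (P → Q) ∧ (R → S), P ∨ R ⊢ Q ∨ S
Premise 1: the user is authenticated → access is granted
Premise 2: the user is not authenticated → access is denied
Premise 3: the user is authenticated ∨ the user is not authenticated
Case 1: Assuming the user is authenticated, then by Premise 1, access is granted.
Case 2: Assuming the user is not authenticated, then by Premise 2, access is denied.
Since one of the user is authenticated or the user is not authenticated must hold, we get access is granted or access is denied.

Access is granted or access is denied.


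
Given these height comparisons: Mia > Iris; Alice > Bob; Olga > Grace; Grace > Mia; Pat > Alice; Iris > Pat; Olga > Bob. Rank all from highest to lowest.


Constraints: Mia > Iris; Alice > Bob; Olga > Grace; Grace > Mia; Pat > Alice; Iris > Pat; Olga > Bob
Method: at each step, the next-highest is the one remaining person who never appears on the smaller side of a constraint between remaining people.
  Step 1: remaining {Iris, Pat, Alice, Olga, Mia, Grace, Bob}; on the smaller side: {Iris, Pat, Alice, Mia, Grace, Bob} → Olga is next (Olga > Grace; Olga > Bob).
  Step 2: remaining {Iris, Pat, Alice, Mia, Grace, Bob}; on the smaller side: {Iris, Pat, Alice, Mia, Bob} → Grace is next (Grace > Mia).
  Step 3: remaining {Iris, Pat, Alice, Mia, Bob}; on the smaller side: {Iris, Pat, Alice, Bob} → Mia is next (Mia > Iris).
  Step 4: remaining {Iris, Pat, Alice, Bob}; on the smaller side: {Pat, Alice, Bob} → Iris is next (Iris > Pat).
  Step 5: remaining {Pat, Alice, Bob}; on the smaller side: {Alice, Bob} → Pat is next (Pat > Alice).
  Step 6: remaining {Alice, Bob}; on the smaller side: {Bob} → Alice is next (Alice > Bob).
  Step 7: only Bob remains → lowest.
Final ranking (highest to lowest):

Olga > Grace > Mia > Iris > Pat > Alice > Bob


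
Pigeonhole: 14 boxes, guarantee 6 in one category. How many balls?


Pigeonhole: to guarantee k in one of n categories, need (k-1)×n + 1.
k = 6, n = 14
Minimum = (6-1) × 14 + 1 = 5 × 14 + 1

71


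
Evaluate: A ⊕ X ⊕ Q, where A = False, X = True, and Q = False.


A = False, X = True, Q = False
Step 1: A ⊕ X = False XOR True = True
Step 2: True ⊕ Q = True XOR False = True
XOR is true when an odd number of operands are true.

True


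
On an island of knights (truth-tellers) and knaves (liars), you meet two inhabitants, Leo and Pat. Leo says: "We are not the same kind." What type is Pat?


Leo says: "We are not the same kind."
Case 1: Leo is a Knight (truth-teller)
  Statement is true → they ARE different → Pat is a Knave
Case 2: Leo is a Knave (liar)
  Statement is false → they are NOT different → Pat is a Knave
In both cases, Pat is a Knave.

Knave


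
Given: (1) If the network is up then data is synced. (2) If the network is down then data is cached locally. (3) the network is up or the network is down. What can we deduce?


Constructive dilemma: (P → Q) ∧ (R → S), P ∨ R ⊢ Q ∨ S
Premise 1: the network is up → data is synced
Premise 2: the network is down → data is cached locally
Premise 3: the network is up ∨ the network is down
Case 1: Assuming the network is up, then by Premise 1, data is synced.
Case 2: Assuming the network is down, then by Premise 2, data is cached locally.
Since one of the network is up or the network is down must hold, we get data is synced or data is cached locally.

Data is synced or data is cached locally.


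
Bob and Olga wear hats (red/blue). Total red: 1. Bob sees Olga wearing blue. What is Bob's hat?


Total red = 1, Olga = blue
Red accounted for: 0
Remaining for Bob: 1
Bob's hat is red.

red


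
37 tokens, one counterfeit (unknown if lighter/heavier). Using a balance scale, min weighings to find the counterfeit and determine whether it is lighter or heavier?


Let n = 37. 74 possibilities (n tokens × lighter/heavier); each weighing has 3 outcomes.
Bound for k weighings: say the first weighing puts j tokens on each pan. If it tips, the 2j weighed tokens remain suspects (each with a known direction) and k-1 weighings give 3^(k-1) outcomes; 3^(k-1) is odd, so 2j ≤ 3^(k-1) - 1. If it balances, the n - 2j unweighed tokens remain with direction unknown: 2(n - 2j) ≤ 3^(k-1) - 1 by the same parity argument. Adding, n ≤ (3^(k-1) - 1) + (3^(k-1) - 1)/2 = (3^k - 3)/2, and the classical three-group strategy achieves this (3 tokens in 2 weighings, 12 in 3, 39 in 4, 120 in 5).
So we need the smallest k with (3^k - 3)/2 ≥ 37.
k = 3: (3^3 - 3)/2 = 12 < 37 ✗
k = 4: (3^4 - 3)/2 = 39 ≥ 37 ✓

4


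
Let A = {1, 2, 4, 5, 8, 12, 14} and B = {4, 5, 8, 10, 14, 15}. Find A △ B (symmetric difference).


A = {1, 2, 4, 5, 8, 12, 14}
B = {4, 5, 8, 10, 14, 15}
Operation: symmetric difference
In A only: [1, 2, 12], in B only: [10, 15]

{1, 2, 10, 12, 15}


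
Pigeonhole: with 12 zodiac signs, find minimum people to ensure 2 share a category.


Pigeonhole: to guarantee k in one of n categories, need (k-1)×n + 1.
k = 2, n = 12
Minimum = (2-1) × 12 + 1 = 1 × 12 + 1

13


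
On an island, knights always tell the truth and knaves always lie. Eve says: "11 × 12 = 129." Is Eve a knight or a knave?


Statement: "11 × 12 = 129."
Actual: 11 × 12 = 132
Claimed: 129
Statement is FALSE → Eve lies → Knave

Knave


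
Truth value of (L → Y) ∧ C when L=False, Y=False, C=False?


L = False, Y = False, C = False
Expression: (L → Y) ∧ C
Step 1: L → Y = False → False (false only if L=True, Y=False) = True
Step 2: (True) ∧ C = True AND False = False

False


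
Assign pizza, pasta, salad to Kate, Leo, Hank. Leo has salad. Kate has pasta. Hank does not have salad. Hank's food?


From clues:
  Kate → pasta
  Leo → salad
By elimination, Hank gets the remaining.

pizza


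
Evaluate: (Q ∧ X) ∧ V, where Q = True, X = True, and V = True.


Q = True, X = True, V = True
Step 1: Q ∧ X = True AND True = True
Step 2: True ∧ V = True AND True = True
AND is true only when ALL operands are true.

True


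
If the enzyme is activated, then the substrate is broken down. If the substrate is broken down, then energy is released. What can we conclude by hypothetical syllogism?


Hypothetical syllogism: P → Q, Q → R ⊢ P → R
Premise 1: the enzyme is activated → the substrate is broken down
Premise 2: the substrate is broken down → energy is released
Chain the implications: the middle term (the substrate is broken down) links the two.
Conclusion: If the enzyme is activated, then energy is released.

If the enzyme is activated, then energy is released.


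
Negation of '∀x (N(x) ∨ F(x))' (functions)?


Original: ∀x (N(x) ∨ F(x))
Rule: ¬∀→∃, ¬∃→∀, negate predicate.
Negation: ∃x (¬N(x) ∧ ¬F(x))

∃x (¬N(x) ∧ ¬F(x))


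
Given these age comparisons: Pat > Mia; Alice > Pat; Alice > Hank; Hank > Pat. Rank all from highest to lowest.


Constraints: Pat > Mia; Alice > Pat; Alice > Hank; Hank > Pat
Method: at each step, the next-highest is the one remaining person who never appears on the smaller side of a constraint between remaining people.
  Step 1: remaining {Pat, Mia, Hank, Alice}; on the smaller side: {Pat, Mia, Hank} → Alice is next (Alice > Pat; Alice > Hank).
  Step 2: remaining {Pat, Mia, Hank}; on the smaller side: {Pat, Mia} → Hank is next (Hank > Pat).
  Step 3: remaining {Pat, Mia}; on the smaller side: {Mia} → Pat is next (Pat > Mia).
  Step 4: only Mia remains → lowest.
Final ranking (highest to lowest):

Alice > Hank > Pat > Mia


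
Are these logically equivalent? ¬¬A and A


Expression 1: ¬¬A
Expression 2: A
Truth table (A | Expr1 Expr2):
  T |   T     T
  F |   F     F
All 2 rows agree, so the expressions are logically equivalent.

Yes


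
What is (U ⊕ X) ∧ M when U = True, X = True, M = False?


U = True, X = True, M = False
Step 1: U ⊕ X = True XOR True = False
Step 2: False ∧ M = False AND False = False
XOR true when exactly one of U,X is true; then AND with M.

False


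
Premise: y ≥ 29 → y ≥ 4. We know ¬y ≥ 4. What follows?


Modus tollens: P → Q, ¬Q ⊢ ¬P
P: y ≥ 29
Q: y ≥ 4
We have P → Q and Q is false.
By modus tollens, P must be false.

It is not the case that y ≥ 29


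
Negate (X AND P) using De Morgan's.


De Morgan's law: ¬(P ∧ Q) ≡ ¬P ∨ ¬Q
¬(X ∧ P) = ¬X ∨ ¬P

¬X ∨ ¬P


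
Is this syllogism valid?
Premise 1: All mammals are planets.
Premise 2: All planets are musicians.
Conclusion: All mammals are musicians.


Premise 1: All mammals are planets.
Premise 2: All planets are musicians.
Conclusion: All mammals are musicians.
Barbara syllogism (AAA-1): All A are B, All B are C → All A are C.
Middle term (planets) distributed in premise 2.

Valid


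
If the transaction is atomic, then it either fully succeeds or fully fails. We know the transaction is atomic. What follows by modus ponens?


Modus ponens: P → Q, P ⊢ Q
P: the transaction is atomic
Q: it either fully succeeds or fully fails
We have P → Q and P is true.
By modus ponens, Q must be true.

It either fully succeeds or fully fails


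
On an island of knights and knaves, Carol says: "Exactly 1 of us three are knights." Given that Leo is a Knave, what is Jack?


Carol claims exactly 1 knights among Carol, Leo, Jack.
Given: Leo is a Knave.

Case 1: Carol is a Knight (tells truth)
  Then exactly 1 of the three are knights.
  Counting Carol, Leo: 1 knight(s) so far. Need 0 more → Jack = Knave.
Case 2: Carol is a Knave (lies)
  Then the count is NOT 1.
  If Jack = Knight, count = 1 = 1 → claim would be true, contradicts lie.
  If Jack = Knave, count = 0 ≠ 1 → lie confirmed ✓

Jack is a Knave.

Knave


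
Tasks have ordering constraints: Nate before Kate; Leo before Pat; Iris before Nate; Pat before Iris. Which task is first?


Constraints: Nate before Kate; Leo before Pat; Iris before Nate; Pat before Iris
The first task can have nothing scheduled before it, so it must never appear on the right of a 'before'.
Tasks appearing after some 'before': Kate, Pat, Nate, Iris.
The only task not in that list is Leo → it is first.

Leo


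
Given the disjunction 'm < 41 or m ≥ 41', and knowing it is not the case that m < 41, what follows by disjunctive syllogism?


Disjunctive syllogism: P ∨ Q, ¬P ⊢ Q
Disjunction: m < 41 ∨ m ≥ 41
We know it is not the case that m < 41.
By disjunctive syllogism, the other disjunct must be true.

m ≥ 41


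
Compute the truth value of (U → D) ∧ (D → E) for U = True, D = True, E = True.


U = True, D = True, E = True
Step 1: U → D is false only when U=True and D=False. Result: True
Step 2: D → E is false only when D=True and E=False. Result: True
Step 3: True ∧ True = True

True


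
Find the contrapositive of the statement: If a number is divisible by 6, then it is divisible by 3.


Original: If a number is divisible by 6, then it is divisible by 3
Contrapositive: If ¬Q, then ¬P
Negate Q: not (it is divisible by 3)
Negate P: not (a number is divisible by 6)

If not (it is divisible by 3), then not (a number is divisible by 6).


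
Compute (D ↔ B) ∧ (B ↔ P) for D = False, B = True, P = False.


D = False, B = True, P = False
Step 1: D ↔ B is true when D and B have the same value. Result: False
Step 2: B ↔ P is true when B and P have the same value. Result: False
Step 3: False ∧ False = False

False


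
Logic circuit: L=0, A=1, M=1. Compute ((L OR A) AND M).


L OR A = 0|1 = 1
1 AND 1 = 1

1


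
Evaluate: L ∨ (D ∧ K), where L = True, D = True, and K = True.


L = True, D = True, K = True
Step 1: D ∧ K = True AND True = True
Step 2: L ∨ True = True OR True = True
AND evaluated first (higher precedence); then OR applied.

True


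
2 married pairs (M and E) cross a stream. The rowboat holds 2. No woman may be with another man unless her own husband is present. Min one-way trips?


Label couples M and E.
1. WM+WE → (far: WM,WE; near: HM,HE)
2. WM ←   (far: WE; near: HM,HE,WM)
3. HM+HE → (far: HM,HE,WE; near: WM)
4. HM ←   (far: HE,WE; near: HM,WM)  — HM returns, since WM is alone on near bank
5. HM+WM → (far: all four; near: empty)
Every state respects the constraint.
Minimum trips = 5

5


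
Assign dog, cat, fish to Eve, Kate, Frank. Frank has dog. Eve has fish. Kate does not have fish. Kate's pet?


From clues:
  Frank → dog
  Eve → fish
By elimination, Kate gets the remaining.

cat


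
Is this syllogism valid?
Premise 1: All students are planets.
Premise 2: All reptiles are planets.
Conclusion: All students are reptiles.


Premise 1: All students are planets.
Premise 2: All reptiles are planets.
Conclusion: All students are reptiles.
Fallacy: undistributed middle. planets is predicate in both.
Counterexample: students and reptiles could be disjoint subsets of planets.

Invalid


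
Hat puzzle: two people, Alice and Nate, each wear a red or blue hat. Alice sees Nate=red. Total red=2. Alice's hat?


Total red = 2, Nate = red
Red accounted for: 1
Remaining for Alice: 1
Alice's hat is red.

red


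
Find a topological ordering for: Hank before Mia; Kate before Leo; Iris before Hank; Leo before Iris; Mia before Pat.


Constraints: Hank before Mia; Kate before Leo; Iris before Hank; Leo before Iris; Mia before Pat
Method: repeatedly schedule the remaining task that has no remaining task required before it.
  Step 1: remaining {Kate, Pat, Hank, Leo, Iris, Mia}; every task except Kate still has a predecessor pending → schedule Kate.
  Step 2: remaining {Pat, Hank, Leo, Iris, Mia}; every task except Leo still has a predecessor pending → schedule Leo.
  Step 3: remaining {Pat, Hank, Iris, Mia}; every task except Iris still has a predecessor pending → schedule Iris.
  Step 4: remaining {Pat, Hank, Mia}; every task except Hank still has a predecessor pending → schedule Hank.
  Step 5: remaining {Pat, Mia}; every task except Mia still has a predecessor pending → schedule Mia.
  Step 6: only Pat remains → schedule Pat.
Resulting order:

Kate → Leo → Iris → Hank → Mia → Pat


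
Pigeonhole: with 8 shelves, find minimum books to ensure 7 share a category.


Pigeonhole: to guarantee k in one of n categories, need (k-1)×n + 1.
k = 7, n = 8
Minimum = (7-1) × 8 + 1 = 6 × 8 + 1

49


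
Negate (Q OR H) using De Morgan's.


De Morgan's law: ¬(P ∨ Q) ≡ ¬P ∧ ¬Q
¬(Q ∨ H) = ¬Q ∧ ¬H

¬Q ∧ ¬H


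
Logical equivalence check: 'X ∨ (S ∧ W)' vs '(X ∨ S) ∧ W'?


Expression 1: X ∨ (S ∧ W)
Expression 2: (X ∨ S) ∧ W
Truth table (X S W | Expr1 Expr2):
  T T T |   T     T
  T T F |   T     F   ← differ
  T F T |   T     T
  T F F |   T     F   ← differ
  F T T |   T     T
  F T F |   F     F
  F F T |   F     F
  F F F |   F     F
Counterexample: X=T, S=T, W=F gives Expr1 = T but Expr2 = F, so the expressions are NOT logically equivalent.

No


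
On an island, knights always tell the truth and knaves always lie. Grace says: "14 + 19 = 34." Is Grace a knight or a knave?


Statement: "14 + 19 = 34."
Actual: 14 + 19 = 33
Claimed: 34
Statement is FALSE → Grace lies → Knave

Knave


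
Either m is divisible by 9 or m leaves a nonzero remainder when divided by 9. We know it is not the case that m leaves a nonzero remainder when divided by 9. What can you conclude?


Disjunctive syllogism: P ∨ Q, ¬P ⊢ Q
Disjunction: m is divisible by 9 ∨ m leaves a nonzero remainder when divided by 9
We know it is not the case that m leaves a nonzero remainder when divided by 9.
By disjunctive syllogism, the other disjunct must be true.

m is divisible by 9


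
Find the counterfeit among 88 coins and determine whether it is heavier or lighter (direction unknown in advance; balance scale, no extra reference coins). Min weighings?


Let n = 88. 176 possibilities (n coins × lighter/heavier); each weighing has 3 outcomes.
Bound for k weighings: say the first weighing puts j coins on each pan. If it tips, the 2j weighed coins remain suspects (each with a known direction) and k-1 weighings give 3^(k-1) outcomes; 3^(k-1) is odd, so 2j ≤ 3^(k-1) - 1. If it balances, the n - 2j unweighed coins remain with direction unknown: 2(n - 2j) ≤ 3^(k-1) - 1 by the same parity argument. Adding, n ≤ (3^(k-1) - 1) + (3^(k-1) - 1)/2 = (3^k - 3)/2, and the classical three-group strategy achieves this (3 coins in 2 weighings, 12 in 3, 39 in 4, 120 in 5).
So we need the smallest k with (3^k - 3)/2 ≥ 88.
k = 4: (3^4 - 3)/2 = 39 < 88 ✗
k = 5: (3^5 - 3)/2 = 120 ≥ 88 ✓

5


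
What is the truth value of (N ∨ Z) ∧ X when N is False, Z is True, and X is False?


N = False, Z = True, X = False
Step 1: N ∨ Z = False OR True = True
Step 2: True ∧ X = True AND False = False
OR is true when at least one operand is true; AND requires both.

False


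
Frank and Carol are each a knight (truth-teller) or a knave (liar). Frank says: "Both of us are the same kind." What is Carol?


Frank says: "Both of us are the same kind."
Case 1: Frank is a Knight (truth-teller)
  Statement is true → they ARE the same → Carol is also a Knight
Case 2: Frank is a Knave (liar)
  Statement is false → they are NOT the same → Carol is a Knight
In both cases, Carol is a Knight.

Knight


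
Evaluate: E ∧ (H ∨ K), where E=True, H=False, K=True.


E = True, H = False, K = True
Expression: E ∧ (H ∨ K)
Step 1: H ∨ K = False OR True = True
Step 2: E ∧ (True) = True AND True = True

True


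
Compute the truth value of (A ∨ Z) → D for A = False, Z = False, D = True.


A = False, Z = False, D = True
Step 1: A ∨ Z = False OR False = False
Step 2: (False) → D: false only when antecedent=True and D=False.
Result: True

True


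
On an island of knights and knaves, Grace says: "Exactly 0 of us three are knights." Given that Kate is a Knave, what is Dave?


Grace claims exactly 0 knights among Grace, Kate, Dave.
Given: Kate is a Knave.

Case 1: Grace is a Knight (tells truth)
  Then exactly 0 of the three are knights.
  Counting Grace, Kate: 1 knight(s) so far. Need -1 more → impossible.
Case 2: Grace is a Knave (lies)
  Then the count is NOT 0.
  If Dave = Knave, count = 0 = 0 → claim would be true, contradicts lie.
  If Dave = Knight, count = 1 ≠ 0 → lie confirmed ✓

Dave is a Knight.

Knight


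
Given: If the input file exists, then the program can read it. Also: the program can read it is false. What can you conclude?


Modus tollens: P → Q, ¬Q ⊢ ¬P
P: the input file exists
Q: the program can read it
We have P → Q and Q is false.
By modus tollens, P must be false.

It is not the case that the input file exists


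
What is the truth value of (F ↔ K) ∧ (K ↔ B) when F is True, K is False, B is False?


F = True, K = False, B = False
Step 1: F ↔ K is true when F and K have the same value. Result: False
Step 2: K ↔ B is true when K and B have the same value. Result: True
Step 3: False ∧ True = False

False


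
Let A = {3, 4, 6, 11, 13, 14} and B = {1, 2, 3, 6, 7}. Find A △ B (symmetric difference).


A = {3, 4, 6, 11, 13, 14}
B = {1, 2, 3, 6, 7}
Operation: symmetric difference
In A only: [4, 11, 13, 14], in B only: [1, 2, 7]

{1, 2, 4, 7, 11, 13, 14}


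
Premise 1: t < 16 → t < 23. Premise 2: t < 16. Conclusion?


Modus ponens: P → Q, P ⊢ Q
P: t < 16
Q: t < 23
We have P → Q and P is true.
By modus ponens, Q must be true.

t < 23


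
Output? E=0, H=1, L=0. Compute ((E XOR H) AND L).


E XOR H = 0^1 = 1
1 AND 0 = 0

0


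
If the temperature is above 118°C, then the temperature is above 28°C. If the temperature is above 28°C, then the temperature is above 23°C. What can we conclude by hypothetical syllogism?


Hypothetical syllogism: P → Q, Q → R ⊢ P → R
Premise 1: the temperature is above 118°C → the temperature is above 28°C
Premise 2: the temperature is above 28°C → the temperature is above 23°C
Chain the implications: the middle term (the temperature is above 28°C) links the two.
Conclusion: If the temperature is above 118°C, then the temperature is above 23°C.

If the temperature is above 118°C, then the temperature is above 23°C.


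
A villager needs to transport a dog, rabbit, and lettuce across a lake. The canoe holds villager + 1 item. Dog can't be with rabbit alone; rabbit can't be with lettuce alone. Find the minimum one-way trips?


1. villager+rabbit → 2. villager ← 3. villager+dog → 4. villager+rabbit ← 5. villager+lettuce → 6. villager ← 7. villager+rabbit →
Minimum trips = 7

7


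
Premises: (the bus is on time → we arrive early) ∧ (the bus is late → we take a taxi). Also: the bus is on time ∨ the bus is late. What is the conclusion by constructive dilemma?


Constructive dilemma: (P → Q) ∧ (R → S), P ∨ R ⊢ Q ∨ S
Premise 1: the bus is on time → we arrive early
Premise 2: the bus is late → we take a taxi
Premise 3: the bus is on time ∨ the bus is late
Case 1: Assuming the bus is on time, then by Premise 1, we arrive early.
Case 2: Assuming the bus is late, then by Premise 2, we take a taxi.
Since one of the bus is on time or the bus is late must hold, we get we arrive early or we take a taxi.

We arrive early or we take a taxi.


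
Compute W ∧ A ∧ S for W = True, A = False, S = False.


W = True, A = False, S = False
Step 1: W ∧ A = True AND False = False
Step 2: (False) ∧ S = (False) AND False = False
AND is true only when ALL operands are true.

False


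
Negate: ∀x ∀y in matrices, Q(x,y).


Original: ∀x ∀y Q(x,y)
Rule: ¬∀→∃, ¬∃→∀, negate predicate.
Negation: ∃x ∃y ¬Q(x,y)

∃x ∃y ¬Q(x,y)


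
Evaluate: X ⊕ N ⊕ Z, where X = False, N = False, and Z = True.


X = False, N = False, Z = True
Step 1: X ⊕ N = False XOR False = False
Step 2: False ⊕ Z = False XOR True = True
XOR is true when an odd number of operands are true.

True


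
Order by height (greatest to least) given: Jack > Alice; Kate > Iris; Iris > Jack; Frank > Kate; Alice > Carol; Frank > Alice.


Constraints: Jack > Alice; Kate > Iris; Iris > Jack; Frank > Kate; Alice > Carol; Frank > Alice
Method: at each step, the next-highest is the one remaining person who never appears on the smaller side of a constraint between remaining people.
  Step 1: remaining {Jack, Iris, Alice, Frank, Kate, Carol}; on the smaller side: {Jack, Iris, Alice, Kate, Carol} → Frank is next (Frank > Kate; Frank > Alice).
  Step 2: remaining {Jack, Iris, Alice, Kate, Carol}; on the smaller side: {Jack, Iris, Alice, Carol} → Kate is next (Kate > Iris).
  Step 3: remaining {Jack, Iris, Alice, Carol}; on the smaller side: {Jack, Alice, Carol} → Iris is next (Iris > Jack).
  Step 4: remaining {Jack, Alice, Carol}; on the smaller side: {Alice, Carol} → Jack is next (Jack > Alice).
  Step 5: remaining {Alice, Carol}; on the smaller side: {Carol} → Alice is next (Alice > Carol).
  Step 6: only Carol remains → lowest.
Final ranking (highest to lowest):

Frank > Kate > Iris > Jack > Alice > Carol


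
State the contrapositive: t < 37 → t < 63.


Original: If t < 37, then t < 63
Contrapositive: If ¬Q, then ¬P
Negate Q: not (t < 63)
Negate P: not (t < 37)

If not (t < 63), then not (t < 37).


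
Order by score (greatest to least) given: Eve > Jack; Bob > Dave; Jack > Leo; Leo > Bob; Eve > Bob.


Constraints: Eve > Jack; Bob > Dave; Jack > Leo; Leo > Bob; Eve > Bob
Method: at each step, the next-highest is the one remaining person who never appears on the smaller side of a constraint between remaining people.
  Step 1: remaining {Eve, Bob, Dave, Leo, Jack}; on the smaller side: {Bob, Dave, Leo, Jack} → Eve is next (Eve > Jack; Eve > Bob).
  Step 2: remaining {Bob, Dave, Leo, Jack}; on the smaller side: {Bob, Dave, Leo} → Jack is next (Jack > Leo).
  Step 3: remaining {Bob, Dave, Leo}; on the smaller side: {Bob, Dave} → Leo is next (Leo > Bob).
  Step 4: remaining {Bob, Dave}; on the smaller side: {Dave} → Bob is next (Bob > Dave).
  Step 5: only Dave remains → lowest.
Final ranking (highest to lowest):

Eve > Jack > Leo > Bob > Dave


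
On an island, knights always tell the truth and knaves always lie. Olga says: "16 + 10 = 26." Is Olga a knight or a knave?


Statement: "16 + 10 = 26."
Actual: 16 + 10 = 26
Claimed: 26
Statement is TRUE → Olga tells the truth → Knight

Knight


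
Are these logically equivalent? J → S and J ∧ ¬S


Expression 1: J → S
Expression 2: J ∧ ¬S
Truth table (J S | Expr1 Expr2):
  T T |   T     F   ← differ
  T F |   F     T   ← differ
  F T |   T     F   ← differ
  F F |   T     F   ← differ
Counterexample: J=T, S=T gives Expr1 = T but Expr2 = F, so the expressions are NOT logically equivalent.

No


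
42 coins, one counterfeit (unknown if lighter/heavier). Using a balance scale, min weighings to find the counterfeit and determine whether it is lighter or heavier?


Let n = 42. 84 possibilities (n coins × lighter/heavier); each weighing has 3 outcomes.
Bound for k weighings: say the first weighing puts j coins on each pan. If it tips, the 2j weighed coins remain suspects (each with a known direction) and k-1 weighings give 3^(k-1) outcomes; 3^(k-1) is odd, so 2j ≤ 3^(k-1) - 1. If it balances, the n - 2j unweighed coins remain with direction unknown: 2(n - 2j) ≤ 3^(k-1) - 1 by the same parity argument. Adding, n ≤ (3^(k-1) - 1) + (3^(k-1) - 1)/2 = (3^k - 3)/2, and the classical three-group strategy achieves this (3 coins in 2 weighings, 12 in 3, 39 in 4, 120 in 5).
So we need the smallest k with (3^k - 3)/2 ≥ 42.
k = 4: (3^4 - 3)/2 = 39 < 42 ✗
k = 5: (3^5 - 3)/2 = 120 ≥ 42 ✓

5


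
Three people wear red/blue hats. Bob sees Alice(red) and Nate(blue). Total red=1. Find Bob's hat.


Total red = 1, seen red = 1
Own red = 1 - 1 = 0
Bob's hat is blue.

blue


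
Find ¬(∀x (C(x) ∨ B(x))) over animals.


Original: ∀x (C(x) ∨ B(x))
Rule: ¬∀→∃, ¬∃→∀, negate predicate.
Negation: ∃x (¬C(x) ∧ ¬B(x))

∃x (¬C(x) ∧ ¬B(x))


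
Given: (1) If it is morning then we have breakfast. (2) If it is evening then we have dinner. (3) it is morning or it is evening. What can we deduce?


Constructive dilemma: (P → Q) ∧ (R → S), P ∨ R ⊢ Q ∨ S
Premise 1: it is morning → we have breakfast
Premise 2: it is evening → we have dinner
Premise 3: it is morning ∨ it is evening
Case 1: Assuming it is morning, then by Premise 1, we have breakfast.
Case 2: Assuming it is evening, then by Premise 2, we have dinner.
Since one of it is morning or it is evening must hold, we get we have breakfast or we have dinner.

We have breakfast or we have dinner.


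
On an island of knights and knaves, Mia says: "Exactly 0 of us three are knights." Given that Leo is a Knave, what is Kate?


Mia claims exactly 0 knights among Mia, Leo, Kate.
Given: Leo is a Knave.

Case 1: Mia is a Knight (tells truth)
  Then exactly 0 of the three are knights.
  Counting Mia, Leo: 1 knight(s) so far. Need -1 more → impossible.
Case 2: Mia is a Knave (lies)
  Then the count is NOT 0.
  If Kate = Knave, count = 0 = 0 → claim would be true, contradicts lie.
  If Kate = Knight, count = 1 ≠ 0 → lie confirmed ✓

Kate is a Knight.

Knight


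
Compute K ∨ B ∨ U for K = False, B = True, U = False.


K = False, B = True, U = False
Step 1: K ∨ B = False OR True = True
Step 2: True ∨ U = True OR False = True
OR is true when at least one operand is true.

True


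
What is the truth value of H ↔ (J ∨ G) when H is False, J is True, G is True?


H = False, J = True, G = True
Step 1: J ∨ G = True OR True = True
Step 2: H ↔ (True): true when both sides have same truth value.
Result: False ↔ True = False

False


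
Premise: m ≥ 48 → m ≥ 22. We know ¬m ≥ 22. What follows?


Modus tollens: P → Q, ¬Q ⊢ ¬P
P: m ≥ 48
Q: m ≥ 22
We have P → Q and Q is false.
By modus tollens, P must be false.

It is not the case that m ≥ 48


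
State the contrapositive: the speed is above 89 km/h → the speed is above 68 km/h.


Original: If the speed is above 89 km/h, then the speed is above 68 km/h
Contrapositive: If ¬Q, then ¬P
Negate Q: not (the speed is above 68 km/h)
Negate P: not (the speed is above 89 km/h)

If not (the speed is above 68 km/h), then not (the speed is above 89 km/h).


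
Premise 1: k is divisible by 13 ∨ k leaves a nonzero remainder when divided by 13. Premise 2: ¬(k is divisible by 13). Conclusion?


Disjunctive syllogism: P ∨ Q, ¬P ⊢ Q
Disjunction: k is divisible by 13 ∨ k leaves a nonzero remainder when divided by 13
We know it is not the case that k is divisible by 13.
By disjunctive syllogism, the other disjunct must be true.

k leaves a nonzero remainder when divided by 13


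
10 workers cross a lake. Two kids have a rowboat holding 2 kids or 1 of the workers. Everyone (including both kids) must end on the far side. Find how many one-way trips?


Per crossing of one of the workers: kids→, one←, one of the workers→, one← = 4 trips
10 × 4 = 40, + 1 final kids→ = 41
Minimum trips = 41

41


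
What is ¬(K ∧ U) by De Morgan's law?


De Morgan's law: ¬(P ∧ Q) ≡ ¬P ∨ ¬Q
¬(K ∧ U) = ¬K ∨ ¬U

¬K ∨ ¬U


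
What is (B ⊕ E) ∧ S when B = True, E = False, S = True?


B = True, E = False, S = True
Step 1: B ⊕ E = True XOR False = True
Step 2: True ∧ S = True AND True = True
XOR true when exactly one of B,E is true; then AND with S.

True


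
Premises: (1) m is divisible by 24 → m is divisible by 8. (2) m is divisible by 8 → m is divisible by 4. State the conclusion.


Hypothetical syllogism: P → Q, Q → R ⊢ P → R
Premise 1: m is divisible by 24 → m is divisible by 8
Premise 2: m is divisible by 8 → m is divisible by 4
Chain the implications: the middle term (m is divisible by 8) links the two.
Conclusion: If m is divisible by 24, then m is divisible by 4.

If m is divisible by 24, then m is divisible by 4.


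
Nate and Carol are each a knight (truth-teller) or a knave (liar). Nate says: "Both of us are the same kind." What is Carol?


Nate says: "Both of us are the same kind."
Case 1: Nate is a Knight (truth-teller)
  Statement is true → they ARE the same → Carol is also a Knight
Case 2: Nate is a Knave (liar)
  Statement is false → they are NOT the same → Carol is a Knight
In both cases, Carol is a Knight.

Knight


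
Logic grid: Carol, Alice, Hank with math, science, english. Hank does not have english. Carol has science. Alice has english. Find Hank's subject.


From clues:
  Alice → english
  Carol → science
By elimination, Hank gets the remaining.

math


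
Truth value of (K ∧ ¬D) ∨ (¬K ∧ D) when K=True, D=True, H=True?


K = True, D = True, H = True
Expression: (K ∧ ¬D) ∨ (¬K ∧ D)
Step 1: ¬D = NOT True = False
Step 2: K ∧ ¬D = True AND False = False
Step 3: ¬K = NOT True = False
Step 4: ¬K ∧ D = False AND True = False
Step 5: (False) ∨ (False) = False OR False = False

False


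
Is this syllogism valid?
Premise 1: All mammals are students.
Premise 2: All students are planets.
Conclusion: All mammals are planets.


Premise 1: All mammals are students.
Premise 2: All students are planets.
Conclusion: All mammals are planets.
Barbara syllogism (AAA-1): All A are B, All B are C → All A are C.
Middle term (students) distributed in premise 2.

Valid


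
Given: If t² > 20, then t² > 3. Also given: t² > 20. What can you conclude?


Modus ponens: P → Q, P ⊢ Q
P: t² > 20
Q: t² > 3
We have P → Q and P is true.
By modus ponens, Q must be true.

t² > 3


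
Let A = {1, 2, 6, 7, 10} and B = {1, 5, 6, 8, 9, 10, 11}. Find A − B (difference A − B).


A = {1, 2, 6, 7, 10}
B = {1, 5, 6, 8, 9, 10, 11}
Operation: difference A − B
In A but not B: 2, 7

{2, 7}


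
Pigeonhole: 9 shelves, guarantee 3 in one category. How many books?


Pigeonhole: to guarantee k in one of n categories, need (k-1)×n + 1.
k = 3, n = 9
Minimum = (3-1) × 9 + 1 = 2 × 9 + 1

19


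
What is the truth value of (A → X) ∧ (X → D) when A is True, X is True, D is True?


A = True, X = True, D = True
Step 1: A → X is false only when A=True and X=False. Result: True
Step 2: X → D is false only when X=True and D=False. Result: True
Step 3: True ∧ True = True

True


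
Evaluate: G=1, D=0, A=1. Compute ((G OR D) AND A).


G OR D = 1|0 = 1
1 AND 1 = 1

1


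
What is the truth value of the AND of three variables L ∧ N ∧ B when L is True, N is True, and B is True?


L = True, N = True, B = True
Step 1: L ∧ N = True AND True = True
Step 2: (True) ∧ B = (True) AND True = True
AND is true only when ALL operands are true.

True


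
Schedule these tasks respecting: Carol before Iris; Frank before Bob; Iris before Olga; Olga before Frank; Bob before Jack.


Constraints: Carol before Iris; Frank before Bob; Iris before Olga; Olga before Frank; Bob before Jack
Method: repeatedly schedule the remaining task that has no remaining task required before it.
  Step 1: remaining {Bob, Carol, Olga, Iris, Jack, Frank}; every task except Carol still has a predecessor pending → schedule Carol.
  Step 2: remaining {Bob, Olga, Iris, Jack, Frank}; every task except Iris still has a predecessor pending → schedule Iris.
  Step 3: remaining {Bob, Olga, Jack, Frank}; every task except Olga still has a predecessor pending → schedule Olga.
  Step 4: remaining {Bob, Jack, Frank}; every task except Frank still has a predecessor pending → schedule Frank.
  Step 5: remaining {Bob, Jack}; every task except Bob still has a predecessor pending → schedule Bob.
  Step 6: only Jack remains → schedule Jack.
Resulting order:

Carol → Iris → Olga → Frank → Bob → Jack


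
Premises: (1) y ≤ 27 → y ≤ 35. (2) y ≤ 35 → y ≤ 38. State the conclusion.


Hypothetical syllogism: P → Q, Q → R ⊢ P → R
Premise 1: y ≤ 27 → y ≤ 35
Premise 2: y ≤ 35 → y ≤ 38
Chain the implications: the middle term (y ≤ 35) links the two.
Conclusion: If y ≤ 27, then y ≤ 38.

If y ≤ 27, then y ≤ 38.


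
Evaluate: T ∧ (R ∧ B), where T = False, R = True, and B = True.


T = False, R = True, B = True
Step 1: R ∧ B = True AND True = True
Step 2: T ∧ True = False AND True = False
AND is true only when ALL operands are true.

False
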